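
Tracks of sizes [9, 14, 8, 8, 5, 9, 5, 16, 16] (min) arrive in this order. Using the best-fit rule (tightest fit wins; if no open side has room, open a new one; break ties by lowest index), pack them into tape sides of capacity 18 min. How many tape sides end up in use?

  9 → side 1 (new)  [load 9/18]
  14 → side 2 (new)  [load 14/18]
  8 → side 1  [load 17/18]
  8 → side 3 (new)  [load 8/18]
  5 → side 3  [load 13/18]
  9 → side 4 (new)  [load 9/18]
  5 → side 3  [load 18/18]
  16 → side 5 (new)  [load 16/18]
  16 → side 6 (new)  [load 16/18]
6 tape sides opened.

6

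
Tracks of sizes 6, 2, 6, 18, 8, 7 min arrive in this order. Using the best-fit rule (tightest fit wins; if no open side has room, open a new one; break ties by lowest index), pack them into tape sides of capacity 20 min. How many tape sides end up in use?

3

  6 → side 1 (new)  [load 6/20]
  2 → side 1  [load 8/20]
  6 → side 1  [load 14/20]
  18 → side 2 (new)  [load 18/20]
  8 → side 3 (new)  [load 8/20]
  7 → side 3  [load 15/20]
3 tape sides opened.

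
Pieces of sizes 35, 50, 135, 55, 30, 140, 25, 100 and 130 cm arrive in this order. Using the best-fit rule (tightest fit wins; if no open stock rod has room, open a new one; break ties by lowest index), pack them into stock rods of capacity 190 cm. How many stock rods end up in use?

5

  35 → stock rod 1 (new)  [load 35/190]
  50 → stock rod 1  [load 85/190]
  135 → stock rod 2 (new)  [load 135/190]
  55 → stock rod 2  [load 190/190]
  30 → stock rod 1  [load 115/190]
  140 → stock rod 3 (new)  [load 140/190]
  25 → stock rod 3  [load 165/190]
  100 → stock rod 4 (new)  [load 100/190]
  130 → stock rod 5 (new)  [load 130/190]
5 stock rods opened.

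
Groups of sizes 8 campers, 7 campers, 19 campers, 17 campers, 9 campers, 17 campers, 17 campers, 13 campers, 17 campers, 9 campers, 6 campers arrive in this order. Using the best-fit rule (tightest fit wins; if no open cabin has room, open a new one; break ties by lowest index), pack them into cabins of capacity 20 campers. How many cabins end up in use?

  8 → cabin 1 (new)  [load 8/20]
  7 → cabin 1  [load 15/20]
  19 → cabin 2 (new)  [load 19/20]
  17 → cabin 3 (new)  [load 17/20]
  9 → cabin 4 (new)  [load 9/20]
  17 → cabin 5 (new)  [load 17/20]
  17 → cabin 6 (new)  [load 17/20]
  13 → cabin 7 (new)  [load 13/20]
  17 → cabin 8 (new)  [load 17/20]
  9 → cabin 4  [load 18/20]
  6 → cabin 7  [load 19/20]
8 cabins opened.

8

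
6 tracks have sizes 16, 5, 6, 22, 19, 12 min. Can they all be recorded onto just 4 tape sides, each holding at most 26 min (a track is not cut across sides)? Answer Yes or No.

A valid assignment using 4 tape sides:
  side 1: 22 = 22
  side 2: 19 + 6 = 25
  side 3: 16 + 5 = 21
  side 4: 12 = 12
Every load is within 26 min, so 4 tape sides suffice.

Yes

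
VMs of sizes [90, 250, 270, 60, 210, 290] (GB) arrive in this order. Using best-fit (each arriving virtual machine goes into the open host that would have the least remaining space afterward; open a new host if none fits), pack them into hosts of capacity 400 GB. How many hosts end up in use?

4

  90 → host 1 (new)  [load 90/400]
  250 → host 1  [load 340/400]
  270 → host 2 (new)  [load 270/400]
  60 → host 1  [load 400/400]
  210 → host 3 (new)  [load 210/400]
  290 → host 4 (new)  [load 290/400]
4 hosts opened.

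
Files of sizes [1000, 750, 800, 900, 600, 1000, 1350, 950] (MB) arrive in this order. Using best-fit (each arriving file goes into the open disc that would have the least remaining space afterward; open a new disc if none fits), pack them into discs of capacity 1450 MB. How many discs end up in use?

7

  1000 → disc 1 (new)  [load 1000/1450]
  750 → disc 2 (new)  [load 750/1450]
  800 → disc 3 (new)  [load 800/1450]
  900 → disc 4 (new)  [load 900/1450]
  600 → disc 3  [load 1400/1450]
  1000 → disc 5 (new)  [load 1000/1450]
  1350 → disc 6 (new)  [load 1350/1450]
  950 → disc 7 (new)  [load 950/1450]
7 discs opened.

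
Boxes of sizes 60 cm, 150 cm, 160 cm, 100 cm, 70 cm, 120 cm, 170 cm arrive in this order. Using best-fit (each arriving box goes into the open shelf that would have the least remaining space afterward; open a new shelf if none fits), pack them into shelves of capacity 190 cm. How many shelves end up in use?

5

  60 → shelf 1 (new)  [load 60/190]
  150 → shelf 2 (new)  [load 150/190]
  160 → shelf 3 (new)  [load 160/190]
  100 → shelf 1  [load 160/190]
  70 → shelf 4 (new)  [load 70/190]
  120 → shelf 4  [load 190/190]
  170 → shelf 5 (new)  [load 170/190]
5 shelves opened.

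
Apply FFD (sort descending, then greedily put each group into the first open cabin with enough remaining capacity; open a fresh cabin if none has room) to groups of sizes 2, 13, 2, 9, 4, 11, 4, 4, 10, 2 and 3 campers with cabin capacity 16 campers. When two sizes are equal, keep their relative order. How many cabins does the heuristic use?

Sorted descending: 13, 11, 10, 9, 4, 4, 4, 3, 2, 2, 2.
  13 → cabin 1 (new)  [load 13/16]
  11 → cabin 2 (new)  [load 11/16]
  10 → cabin 3 (new)  [load 10/16]
  9 → cabin 4 (new)  [load 9/16]
  4 → cabin 2  [load 15/16]
  4 → cabin 3  [load 14/16]
  4 → cabin 4  [load 13/16]
  3 → cabin 1  [load 16/16]
  2 → cabin 3  [load 16/16]
  2 → cabin 4  [load 15/16]
  2 → cabin 5 (new)  [load 2/16]
5 cabins opened.

5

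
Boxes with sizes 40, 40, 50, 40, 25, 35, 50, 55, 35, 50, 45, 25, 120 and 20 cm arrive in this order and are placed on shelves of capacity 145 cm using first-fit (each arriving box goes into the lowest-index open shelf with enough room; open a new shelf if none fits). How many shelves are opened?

  40 → shelf 1 (new)  [load 40/145]
  40 → shelf 1  [load 80/145]
  50 → shelf 1  [load 130/145]
  40 → shelf 2 (new)  [load 40/145]
  25 → shelf 2  [load 65/145]
  35 → shelf 2  [load 100/145]
  50 → shelf 3 (new)  [load 50/145]
  55 → shelf 3  [load 105/145]
  35 → shelf 2  [load 135/145]
  50 → shelf 4 (new)  [load 50/145]
  45 → shelf 4  [load 95/145]
  25 → shelf 3  [load 130/145]
  120 → shelf 5 (new)  [load 120/145]
  20 → shelf 4  [load 115/145]
5 shelves opened.

5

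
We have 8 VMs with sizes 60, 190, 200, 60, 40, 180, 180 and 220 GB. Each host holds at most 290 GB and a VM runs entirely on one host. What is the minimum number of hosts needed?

Total = 220 + 200 + 190 + 180 + 180 + 60 + 60 + 40 = 1130 GB.
Lower bound: ⌈1130/290⌉ = 4 hosts.
Also, 5 VMs each exceed 145 GB, and no two of those can share a host, so at least 5 hosts are needed.
A packing using 5 hosts:
  host 1: 220 + 60 = 280
  host 2: 200 + 60 = 260
  host 3: 190 + 40 = 230
  host 4: 180 = 180
  host 5: 180 = 180
This matches the lower bound, so 5 is optimal.

5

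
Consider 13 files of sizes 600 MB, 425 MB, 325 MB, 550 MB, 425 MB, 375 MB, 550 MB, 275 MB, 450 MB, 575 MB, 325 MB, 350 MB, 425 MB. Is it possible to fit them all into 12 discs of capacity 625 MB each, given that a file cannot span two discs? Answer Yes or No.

A valid assignment using 12 discs:
  disc 1: 600 = 600
  disc 2: 575 = 575
  disc 3: 550 = 550
  disc 4: 550 = 550
  disc 5: 450 = 450
  disc 6: 425 = 425
  disc 7: 425 = 425
  disc 8: 425 = 425
  disc 9: 375 = 375
  disc 10: 350 + 275 = 625
  disc 11: 325 = 325
  disc 12: 325 = 325
Every load is within 625 MB, so 12 discs suffice.

Yes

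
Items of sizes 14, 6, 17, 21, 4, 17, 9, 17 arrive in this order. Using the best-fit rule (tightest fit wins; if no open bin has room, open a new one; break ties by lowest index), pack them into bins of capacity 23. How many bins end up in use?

  14 → bin 1 (new)  [load 14/23]
  6 → bin 1  [load 20/23]
  17 → bin 2 (new)  [load 17/23]
  21 → bin 3 (new)  [load 21/23]
  4 → bin 2  [load 21/23]
  17 → bin 4 (new)  [load 17/23]
  9 → bin 5 (new)  [load 9/23]
  17 → bin 6 (new)  [load 17/23]
6 bins opened.

6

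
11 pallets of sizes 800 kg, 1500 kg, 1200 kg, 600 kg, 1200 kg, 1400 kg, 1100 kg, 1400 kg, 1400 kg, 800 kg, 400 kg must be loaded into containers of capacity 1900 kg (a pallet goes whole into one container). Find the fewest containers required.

Total = 1500 + 1400 + 1400 + 1400 + 1200 + 1200 + 1100 + 800 + 800 + 600 + 400 = 11800 kg.
Lower bound: ⌈11800/1900⌉ = 7 containers.
A packing using 8 containers:
  container 1: 1500 + 400 = 1900
  container 2: 1400 = 1400
  container 3: 1400 = 1400
  container 4: 1400 = 1400
  container 5: 1200 + 600 = 1800
  container 6: 1200 = 1200
  container 7: 1100 + 800 = 1900
  container 8: 800 = 800
No arrangement into 7 containers stays within capacity, so 8 is optimal.

8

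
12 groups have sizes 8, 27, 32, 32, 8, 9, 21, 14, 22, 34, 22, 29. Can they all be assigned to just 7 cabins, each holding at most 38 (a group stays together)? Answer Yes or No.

No

Total = 258; ⌈258/38⌉ = 7.
8 groups each exceed half the capacity and cannot share a cabin, forcing at least 8 cabins.
At least 8 cabins are required, but only 7 are allowed.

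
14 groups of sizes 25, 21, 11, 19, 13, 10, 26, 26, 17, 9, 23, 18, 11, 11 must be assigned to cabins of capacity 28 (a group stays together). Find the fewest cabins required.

10

Total = 26 + 26 + 25 + 23 + 21 + 19 + 18 + 17 + 13 + 11 + 11 + 11 + 10 + 9 = 240.
Lower bound: ⌈240/28⌉ = 9 cabins.
A packing using 10 cabins:
  cabin 1: 26 = 26
  cabin 2: 26 = 26
  cabin 3: 25 = 25
  cabin 4: 23 = 23
  cabin 5: 21 = 21
  cabin 6: 19 + 9 = 28
  cabin 7: 18 + 10 = 28
  cabin 8: 17 + 11 = 28
  cabin 9: 13 + 11 = 24
  cabin 10: 11 = 11
No arrangement into 9 cabins stays within capacity, so 10 is optimal.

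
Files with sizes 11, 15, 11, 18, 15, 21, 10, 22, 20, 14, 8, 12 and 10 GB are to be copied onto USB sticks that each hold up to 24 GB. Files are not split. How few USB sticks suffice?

9

Total = 22 + 21 + 20 + 18 + 15 + 15 + 14 + 12 + 11 + 11 + 10 + 10 + 8 = 187 GB.
Lower bound: ⌈187/24⌉ = 8 USB sticks.
A packing using 9 USB sticks:
  USB stick 1: 22 = 22
  USB stick 2: 21 = 21
  USB stick 3: 20 = 20
  USB stick 4: 18 = 18
  USB stick 5: 15 + 8 = 23
  USB stick 6: 15 = 15
  USB stick 7: 14 + 10 = 24
  USB stick 8: 12 + 11 = 23
  USB stick 9: 11 + 10 = 21
No arrangement into 8 USB sticks stays within capacity, so 9 is optimal.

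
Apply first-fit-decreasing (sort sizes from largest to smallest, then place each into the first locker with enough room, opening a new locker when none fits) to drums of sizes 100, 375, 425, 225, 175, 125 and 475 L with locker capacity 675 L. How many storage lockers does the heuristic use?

Sorted descending: 475, 425, 375, 225, 175, 125, 100.
  475 → locker 1 (new)  [load 475/675]
  425 → locker 2 (new)  [load 425/675]
  375 → locker 3 (new)  [load 375/675]
  225 → locker 2  [load 650/675]
  175 → locker 1  [load 650/675]
  125 → locker 3  [load 500/675]
  100 → locker 3  [load 600/675]
3 storage lockers opened.

3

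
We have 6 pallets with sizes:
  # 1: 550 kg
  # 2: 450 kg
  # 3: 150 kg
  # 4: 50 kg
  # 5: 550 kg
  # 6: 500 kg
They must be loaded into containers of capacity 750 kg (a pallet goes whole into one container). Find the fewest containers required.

Total = 550 + 550 + 500 + 450 + 150 + 50 = 2250 kg.
Lower bound: ⌈2250/750⌉ = 3 containers.
Also, 4 pallets each exceed 375 kg, and no two of those can share a container, so at least 4 containers are needed.
A packing using 4 containers:
  container 1: 550 + 150 + 50 = 750
  container 2: 550 = 550
  container 3: 500 = 500
  container 4: 450 = 450
This matches the lower bound, so 4 is optimal.

4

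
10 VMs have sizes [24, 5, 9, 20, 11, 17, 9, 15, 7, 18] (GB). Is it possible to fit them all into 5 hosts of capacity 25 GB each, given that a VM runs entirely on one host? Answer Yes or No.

Total = 135 GB; ⌈135/25⌉ = 6.
At least 6 hosts are required, but only 5 are allowed.

No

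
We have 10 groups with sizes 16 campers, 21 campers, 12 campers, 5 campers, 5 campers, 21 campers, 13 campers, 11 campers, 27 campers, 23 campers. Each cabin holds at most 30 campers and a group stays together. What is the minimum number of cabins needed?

6

Total = 27 + 23 + 21 + 21 + 16 + 13 + 12 + 11 + 5 + 5 = 154 campers.
Lower bound: ⌈154/30⌉ = 6 cabins.
A packing using 6 cabins:
  cabin 1: 27 = 27
  cabin 2: 23 + 5 = 28
  cabin 3: 21 + 5 = 26
  cabin 4: 21 = 21
  cabin 5: 16 + 13 = 29
  cabin 6: 12 + 11 = 23
This matches the lower bound, so 6 is optimal.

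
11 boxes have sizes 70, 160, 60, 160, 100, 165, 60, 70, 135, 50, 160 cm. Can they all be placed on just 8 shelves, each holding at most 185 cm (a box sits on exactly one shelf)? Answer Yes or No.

A valid assignment using 8 shelves:
  shelf 1: 165 = 165
  shelf 2: 160 = 160
  shelf 3: 160 = 160
  shelf 4: 160 = 160
  shelf 5: 135 + 50 = 185
  shelf 6: 100 + 70 = 170
  shelf 7: 70 + 60 = 130
  shelf 8: 60 = 60
Every load is within 185 cm, so 8 shelves suffice.

Yes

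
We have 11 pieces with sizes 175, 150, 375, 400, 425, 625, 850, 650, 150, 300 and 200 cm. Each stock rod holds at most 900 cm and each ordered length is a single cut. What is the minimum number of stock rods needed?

6

Total = 850 + 650 + 625 + 425 + 400 + 375 + 300 + 200 + 175 + 150 + 150 = 4300 cm.
Lower bound: ⌈4300/900⌉ = 5 stock rods.
A packing using 6 stock rods:
  stock rod 1: 850 = 850
  stock rod 2: 650 + 200 = 850
  stock rod 3: 625 + 175 = 800
  stock rod 4: 425 + 400 = 825
  stock rod 5: 375 + 300 + 150 = 825
  stock rod 6: 150 = 150
No arrangement into 5 stock rods stays within capacity, so 6 is optimal.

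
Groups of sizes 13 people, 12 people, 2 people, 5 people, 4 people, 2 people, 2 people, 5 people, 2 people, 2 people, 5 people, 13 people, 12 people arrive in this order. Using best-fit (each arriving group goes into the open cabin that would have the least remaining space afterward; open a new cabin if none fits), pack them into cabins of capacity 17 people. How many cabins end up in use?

5

  13 → cabin 1 (new)  [load 13/17]
  12 → cabin 2 (new)  [load 12/17]
  2 → cabin 1  [load 15/17]
  5 → cabin 2  [load 17/17]
  4 → cabin 3 (new)  [load 4/17]
  2 → cabin 1  [load 17/17]
  2 → cabin 3  [load 6/17]
  5 → cabin 3  [load 11/17]
  2 → cabin 3  [load 13/17]
  2 → cabin 3  [load 15/17]
  5 → cabin 4 (new)  [load 5/17]
  13 → cabin 5 (new)  [load 13/17]
  12 → cabin 4  [load 17/17]
5 cabins opened.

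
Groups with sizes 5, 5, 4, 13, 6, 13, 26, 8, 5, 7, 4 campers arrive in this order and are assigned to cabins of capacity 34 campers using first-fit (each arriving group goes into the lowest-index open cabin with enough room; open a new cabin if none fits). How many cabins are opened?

3

  5 → cabin 1 (new)  [load 5/34]
  5 → cabin 1  [load 10/34]
  4 → cabin 1  [load 14/34]
  13 → cabin 1  [load 27/34]
  6 → cabin 1  [load 33/34]
  13 → cabin 2 (new)  [load 13/34]
  26 → cabin 3 (new)  [load 26/34]
  8 → cabin 2  [load 21/34]
  5 → cabin 2  [load 26/34]
  7 → cabin 2  [load 33/34]
  4 → cabin 3  [load 30/34]
3 cabins opened.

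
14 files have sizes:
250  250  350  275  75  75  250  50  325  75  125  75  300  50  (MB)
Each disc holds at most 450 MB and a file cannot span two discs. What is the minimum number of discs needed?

7

Total = 350 + 325 + 300 + 275 + 250 + 250 + 250 + 125 + 75 + 75 + 75 + 75 + 50 + 50 = 2525 MB.
Lower bound: ⌈2525/450⌉ = 6 discs.
Also, 7 files each exceed 225 MB, and no two of those can share a disc, so at least 7 discs are needed.
A packing using 7 discs:
  disc 1: 350 + 75 = 425
  disc 2: 325 + 125 = 450
  disc 3: 300 + 75 + 75 = 450
  disc 4: 275 + 75 + 50 + 50 = 450
  disc 5: 250 = 250
  disc 6: 250 = 250
  disc 7: 250 = 250
This matches the lower bound, so 7 is optimal.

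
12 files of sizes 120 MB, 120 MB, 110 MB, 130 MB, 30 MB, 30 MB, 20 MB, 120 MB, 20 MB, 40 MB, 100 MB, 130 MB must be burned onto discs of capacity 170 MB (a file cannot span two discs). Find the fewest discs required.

Total = 130 + 130 + 120 + 120 + 120 + 110 + 100 + 40 + 30 + 30 + 20 + 20 = 970 MB.
Lower bound: ⌈970/170⌉ = 6 discs.
Also, 7 files each exceed 85 MB, and no two of those can share a disc, so at least 7 discs are needed.
A packing using 7 discs:
  disc 1: 130 + 40 = 170
  disc 2: 130 + 30 = 160
  disc 3: 120 + 30 + 20 = 170
  disc 4: 120 + 20 = 140
  disc 5: 120 = 120
  disc 6: 110 = 110
  disc 7: 100 = 100
This matches the lower bound, so 7 is optimal.

7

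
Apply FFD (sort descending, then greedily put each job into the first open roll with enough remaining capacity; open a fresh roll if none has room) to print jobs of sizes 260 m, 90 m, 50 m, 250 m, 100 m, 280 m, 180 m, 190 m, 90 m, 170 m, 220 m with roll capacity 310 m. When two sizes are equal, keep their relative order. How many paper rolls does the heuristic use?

7

Sorted descending: 280, 260, 250, 220, 190, 180, 170, 100, 90, 90, 50.
  280 → roll 1 (new)  [load 280/310]
  260 → roll 2 (new)  [load 260/310]
  250 → roll 3 (new)  [load 250/310]
  220 → roll 4 (new)  [load 220/310]
  190 → roll 5 (new)  [load 190/310]
  180 → roll 6 (new)  [load 180/310]
  170 → roll 7 (new)  [load 170/310]
  100 → roll 5  [load 290/310]
  90 → roll 4  [load 310/310]
  90 → roll 6  [load 270/310]
  50 → roll 2  [load 310/310]
7 paper rolls opened.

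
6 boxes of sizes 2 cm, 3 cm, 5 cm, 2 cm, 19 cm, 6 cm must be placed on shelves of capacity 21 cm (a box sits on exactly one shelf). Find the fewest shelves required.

2

Total = 19 + 6 + 5 + 3 + 2 + 2 = 37 cm.
Lower bound: ⌈37/21⌉ = 2 shelves.
A packing using 2 shelves:
  shelf 1: 19 + 2 = 21
  shelf 2: 6 + 5 + 3 + 2 = 16
This matches the lower bound, so 2 is optimal.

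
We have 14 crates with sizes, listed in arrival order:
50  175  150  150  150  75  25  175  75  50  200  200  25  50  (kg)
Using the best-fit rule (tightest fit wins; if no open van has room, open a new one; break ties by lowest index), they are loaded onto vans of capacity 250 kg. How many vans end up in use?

7

  50 → van 1 (new)  [load 50/250]
  175 → van 1  [load 225/250]
  150 → van 2 (new)  [load 150/250]
  150 → van 3 (new)  [load 150/250]
  150 → van 4 (new)  [load 150/250]
  75 → van 2  [load 225/250]
  25 → van 1  [load 250/250]
  175 → van 5 (new)  [load 175/250]
  75 → van 5  [load 250/250]
  50 → van 3  [load 200/250]
  200 → van 6 (new)  [load 200/250]
  200 → van 7 (new)  [load 200/250]
  25 → van 2  [load 250/250]
  50 → van 3  [load 250/250]
7 vans opened.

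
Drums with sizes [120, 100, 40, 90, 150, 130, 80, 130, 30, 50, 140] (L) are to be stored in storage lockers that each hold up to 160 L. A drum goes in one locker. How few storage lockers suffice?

8

Total = 150 + 140 + 130 + 130 + 120 + 100 + 90 + 80 + 50 + 40 + 30 = 1060 L.
Lower bound: ⌈1060/160⌉ = 7 storage lockers.
A packing using 8 storage lockers:
  locker 1: 150 = 150
  locker 2: 140 = 140
  locker 3: 130 + 30 = 160
  locker 4: 130 = 130
  locker 5: 120 + 40 = 160
  locker 6: 100 + 50 = 150
  locker 7: 90 = 90
  locker 8: 80 = 80
No arrangement into 7 storage lockers stays within capacity, so 8 is optimal.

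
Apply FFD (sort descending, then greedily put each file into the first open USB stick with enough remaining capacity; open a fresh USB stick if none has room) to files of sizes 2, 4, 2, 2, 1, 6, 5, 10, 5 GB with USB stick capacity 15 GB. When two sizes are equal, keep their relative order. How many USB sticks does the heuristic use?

Sorted descending: 10, 6, 5, 5, 4, 2, 2, 2, 1.
  10 → USB stick 1 (new)  [load 10/15]
  6 → USB stick 2 (new)  [load 6/15]
  5 → USB stick 1  [load 15/15]
  5 → USB stick 2  [load 11/15]
  4 → USB stick 2  [load 15/15]
  2 → USB stick 3 (new)  [load 2/15]
  2 → USB stick 3  [load 4/15]
  2 → USB stick 3  [load 6/15]
  1 → USB stick 3  [load 7/15]
3 USB sticks opened.

3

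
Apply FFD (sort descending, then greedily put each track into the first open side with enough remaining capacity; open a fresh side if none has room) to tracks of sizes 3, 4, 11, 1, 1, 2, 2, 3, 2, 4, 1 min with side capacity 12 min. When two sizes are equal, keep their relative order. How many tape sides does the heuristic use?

Sorted descending: 11, 4, 4, 3, 3, 2, 2, 2, 1, 1, 1.
  11 → side 1 (new)  [load 11/12]
  4 → side 2 (new)  [load 4/12]
  4 → side 2  [load 8/12]
  3 → side 2  [load 11/12]
  3 → side 3 (new)  [load 3/12]
  2 → side 3  [load 5/12]
  2 → side 3  [load 7/12]
  2 → side 3  [load 9/12]
  1 → side 1  [load 12/12]
  1 → side 2  [load 12/12]
  1 → side 3  [load 10/12]
3 tape sides opened.

3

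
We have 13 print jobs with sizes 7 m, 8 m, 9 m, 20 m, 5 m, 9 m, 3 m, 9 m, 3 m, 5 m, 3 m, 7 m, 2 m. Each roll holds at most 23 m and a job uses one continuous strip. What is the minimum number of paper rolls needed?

4

Total = 20 + 9 + 9 + 9 + 8 + 7 + 7 + 5 + 5 + 3 + 3 + 3 + 2 = 90 m.
Lower bound: ⌈90/23⌉ = 4 paper rolls.
A packing using 4 paper rolls:
  roll 1: 20 + 3 = 23
  roll 2: 9 + 9 + 5 = 23
  roll 3: 9 + 8 + 5 = 22
  roll 4: 7 + 7 + 3 + 3 + 2 = 22
This matches the lower bound, so 4 is optimal.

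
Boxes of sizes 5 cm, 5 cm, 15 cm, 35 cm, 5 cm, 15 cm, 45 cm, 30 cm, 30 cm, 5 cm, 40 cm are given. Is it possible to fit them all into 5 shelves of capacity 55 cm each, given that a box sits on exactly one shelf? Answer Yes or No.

Yes

A valid assignment using 5 shelves:
  shelf 1: 45 + 5 + 5 = 55
  shelf 2: 40 + 15 = 55
  shelf 3: 35 + 15 + 5 = 55
  shelf 4: 30 + 5 = 35
  shelf 5: 30 = 30
Every load is within 55 cm, so 5 shelves suffice.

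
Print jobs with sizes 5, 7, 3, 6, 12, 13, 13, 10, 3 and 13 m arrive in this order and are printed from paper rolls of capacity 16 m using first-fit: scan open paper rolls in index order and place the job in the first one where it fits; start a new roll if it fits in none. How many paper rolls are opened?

6

  5 → roll 1 (new)  [load 5/16]
  7 → roll 1  [load 12/16]
  3 → roll 1  [load 15/16]
  6 → roll 2 (new)  [load 6/16]
  12 → roll 3 (new)  [load 12/16]
  13 → roll 4 (new)  [load 13/16]
  13 → roll 5 (new)  [load 13/16]
  10 → roll 2  [load 16/16]
  3 → roll 3  [load 15/16]
  13 → roll 6 (new)  [load 13/16]
6 paper rolls opened.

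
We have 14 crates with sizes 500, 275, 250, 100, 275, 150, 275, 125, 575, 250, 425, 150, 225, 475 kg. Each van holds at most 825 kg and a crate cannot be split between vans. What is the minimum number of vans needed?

Total = 575 + 500 + 475 + 425 + 275 + 275 + 275 + 250 + 250 + 225 + 150 + 150 + 125 + 100 = 4050 kg.
Lower bound: ⌈4050/825⌉ = 5 vans.
A packing using 5 vans:
  van 1: 575 + 250 = 825
  van 2: 500 + 275 = 775
  van 3: 475 + 250 + 100 = 825
  van 4: 425 + 275 + 125 = 825
  van 5: 275 + 225 + 150 + 150 = 800
This matches the lower bound, so 5 is optimal.

5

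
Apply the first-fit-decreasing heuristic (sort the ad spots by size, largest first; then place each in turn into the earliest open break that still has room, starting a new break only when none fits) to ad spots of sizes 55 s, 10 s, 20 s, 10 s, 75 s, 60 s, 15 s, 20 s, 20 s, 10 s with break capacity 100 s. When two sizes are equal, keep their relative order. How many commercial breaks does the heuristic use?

3

Sorted descending: 75, 60, 55, 20, 20, 20, 15, 10, 10, 10.
  75 → break 1 (new)  [load 75/100]
  60 → break 2 (new)  [load 60/100]
  55 → break 3 (new)  [load 55/100]
  20 → break 1  [load 95/100]
  20 → break 2  [load 80/100]
  20 → break 2  [load 100/100]
  15 → break 3  [load 70/100]
  10 → break 3  [load 80/100]
  10 → break 3  [load 90/100]
  10 → break 3  [load 100/100]
3 commercial breaks opened.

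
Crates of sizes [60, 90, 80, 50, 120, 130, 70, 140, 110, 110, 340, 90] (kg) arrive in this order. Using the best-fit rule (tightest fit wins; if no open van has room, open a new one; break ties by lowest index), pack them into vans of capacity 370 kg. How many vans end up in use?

4

  60 → van 1 (new)  [load 60/370]
  90 → van 1  [load 150/370]
  80 → van 1  [load 230/370]
  50 → van 1  [load 280/370]
  120 → van 2 (new)  [load 120/370]
  130 → van 2  [load 250/370]
  70 → van 1  [load 350/370]
  140 → van 3 (new)  [load 140/370]
  110 → van 2  [load 360/370]
  110 → van 3  [load 250/370]
  340 → van 4 (new)  [load 340/370]
  90 → van 3  [load 340/370]
4 vans opened.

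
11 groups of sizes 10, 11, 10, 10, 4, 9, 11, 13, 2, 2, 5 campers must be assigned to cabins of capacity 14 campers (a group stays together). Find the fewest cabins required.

7

Total = 13 + 11 + 11 + 10 + 10 + 10 + 9 + 5 + 4 + 2 + 2 = 87 campers.
Lower bound: ⌈87/14⌉ = 7 cabins.
A packing using 7 cabins:
  cabin 1: 13 = 13
  cabin 2: 11 + 2 = 13
  cabin 3: 11 + 2 = 13
  cabin 4: 10 + 4 = 14
  cabin 5: 10 = 10
  cabin 6: 10 = 10
  cabin 7: 9 + 5 = 14
This matches the lower bound, so 7 is optimal.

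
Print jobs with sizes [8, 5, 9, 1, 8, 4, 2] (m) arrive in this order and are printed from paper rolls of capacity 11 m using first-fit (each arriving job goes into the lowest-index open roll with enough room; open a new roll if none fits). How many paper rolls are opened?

  8 → roll 1 (new)  [load 8/11]
  5 → roll 2 (new)  [load 5/11]
  9 → roll 3 (new)  [load 9/11]
  1 → roll 1  [load 9/11]
  8 → roll 4 (new)  [load 8/11]
  4 → roll 2  [load 9/11]
  2 → roll 1  [load 11/11]
4 paper rolls opened.

4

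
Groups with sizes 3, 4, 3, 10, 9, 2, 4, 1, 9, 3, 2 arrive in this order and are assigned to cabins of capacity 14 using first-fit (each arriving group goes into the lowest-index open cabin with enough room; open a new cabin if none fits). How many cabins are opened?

4

  3 → cabin 1 (new)  [load 3/14]
  4 → cabin 1  [load 7/14]
  3 → cabin 1  [load 10/14]
  10 → cabin 2 (new)  [load 10/14]
  9 → cabin 3 (new)  [load 9/14]
  2 → cabin 1  [load 12/14]
  4 → cabin 2  [load 14/14]
  1 → cabin 1  [load 13/14]
  9 → cabin 4 (new)  [load 9/14]
  3 → cabin 3  [load 12/14]
  2 → cabin 3  [load 14/14]
4 cabins opened.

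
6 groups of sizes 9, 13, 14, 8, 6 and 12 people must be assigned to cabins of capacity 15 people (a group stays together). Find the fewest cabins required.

5

Total = 14 + 13 + 12 + 9 + 8 + 6 = 62 people.
Lower bound: ⌈62/15⌉ = 5 cabins.
A packing using 5 cabins:
  cabin 1: 14 = 14
  cabin 2: 13 = 13
  cabin 3: 12 = 12
  cabin 4: 9 + 6 = 15
  cabin 5: 8 = 8
This matches the lower bound, so 5 is optimal.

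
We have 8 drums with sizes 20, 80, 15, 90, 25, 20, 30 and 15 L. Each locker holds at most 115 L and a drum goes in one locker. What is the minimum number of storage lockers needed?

Total = 90 + 80 + 30 + 25 + 20 + 20 + 15 + 15 = 295 L.
Lower bound: ⌈295/115⌉ = 3 storage lockers.
A packing using 3 storage lockers:
  locker 1: 90 + 25 = 115
  locker 2: 80 + 30 = 110
  locker 3: 20 + 20 + 15 + 15 = 70
This matches the lower bound, so 3 is optimal.

3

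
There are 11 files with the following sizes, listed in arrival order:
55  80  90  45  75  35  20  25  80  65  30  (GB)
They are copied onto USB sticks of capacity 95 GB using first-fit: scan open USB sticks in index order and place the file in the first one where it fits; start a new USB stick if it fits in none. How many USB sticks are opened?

7

  55 → USB stick 1 (new)  [load 55/95]
  80 → USB stick 2 (new)  [load 80/95]
  90 → USB stick 3 (new)  [load 90/95]
  45 → USB stick 4 (new)  [load 45/95]
  75 → USB stick 5 (new)  [load 75/95]
  35 → USB stick 1  [load 90/95]
  20 → USB stick 4  [load 65/95]
  25 → USB stick 4  [load 90/95]
  80 → USB stick 6 (new)  [load 80/95]
  65 → USB stick 7 (new)  [load 65/95]
  30 → USB stick 7  [load 95/95]
7 USB sticks opened.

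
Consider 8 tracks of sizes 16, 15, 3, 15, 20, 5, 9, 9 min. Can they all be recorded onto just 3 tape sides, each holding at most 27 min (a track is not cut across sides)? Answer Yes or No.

No

Total = 92 min; ⌈92/27⌉ = 4.
At least 4 tape sides are required, but only 3 are allowed.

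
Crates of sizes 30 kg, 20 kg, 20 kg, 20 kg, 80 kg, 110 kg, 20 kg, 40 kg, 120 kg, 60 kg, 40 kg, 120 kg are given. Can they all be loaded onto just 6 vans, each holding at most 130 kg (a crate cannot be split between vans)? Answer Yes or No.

A valid assignment using 6 vans:
  van 1: 120 = 120
  van 2: 120 = 120
  van 3: 110 + 20 = 130
  van 4: 80 + 40 = 120
  van 5: 60 + 40 + 30 = 130
  van 6: 20 + 20 + 20 = 60
Every load is within 130 kg, so 6 vans suffice.

Yes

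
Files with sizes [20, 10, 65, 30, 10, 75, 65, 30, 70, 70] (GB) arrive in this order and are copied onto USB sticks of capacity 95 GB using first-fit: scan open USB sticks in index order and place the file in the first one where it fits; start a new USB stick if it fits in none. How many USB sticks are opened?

6

  20 → USB stick 1 (new)  [load 20/95]
  10 → USB stick 1  [load 30/95]
  65 → USB stick 1  [load 95/95]
  30 → USB stick 2 (new)  [load 30/95]
  10 → USB stick 2  [load 40/95]
  75 → USB stick 3 (new)  [load 75/95]
  65 → USB stick 4 (new)  [load 65/95]
  30 → USB stick 2  [load 70/95]
  70 → USB stick 5 (new)  [load 70/95]
  70 → USB stick 6 (new)  [load 70/95]
6 USB sticks opened.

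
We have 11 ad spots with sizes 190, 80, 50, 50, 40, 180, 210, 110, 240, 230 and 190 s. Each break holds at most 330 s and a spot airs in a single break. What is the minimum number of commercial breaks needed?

Total = 240 + 230 + 210 + 190 + 190 + 180 + 110 + 80 + 50 + 50 + 40 = 1570 s.
Lower bound: ⌈1570/330⌉ = 5 commercial breaks.
Also, 6 ad spots each exceed 165 s, and no two of those can share a break, so at least 6 commercial breaks are needed.
A packing using 6 commercial breaks:
  break 1: 240 + 80 = 320
  break 2: 230 + 50 + 50 = 330
  break 3: 210 + 110 = 320
  break 4: 190 + 40 = 230
  break 5: 190 = 190
  break 6: 180 = 180
This matches the lower bound, so 6 is optimal.

6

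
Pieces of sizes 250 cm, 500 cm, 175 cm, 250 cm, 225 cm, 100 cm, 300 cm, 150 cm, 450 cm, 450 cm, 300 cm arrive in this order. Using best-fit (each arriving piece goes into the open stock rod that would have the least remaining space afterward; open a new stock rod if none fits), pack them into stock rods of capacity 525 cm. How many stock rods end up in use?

  250 → stock rod 1 (new)  [load 250/525]
  500 → stock rod 2 (new)  [load 500/525]
  175 → stock rod 1  [load 425/525]
  250 → stock rod 3 (new)  [load 250/525]
  225 → stock rod 3  [load 475/525]
  100 → stock rod 1  [load 525/525]
  300 → stock rod 4 (new)  [load 300/525]
  150 → stock rod 4  [load 450/525]
  450 → stock rod 5 (new)  [load 450/525]
  450 → stock rod 6 (new)  [load 450/525]
  300 → stock rod 7 (new)  [load 300/525]
7 stock rods opened.

7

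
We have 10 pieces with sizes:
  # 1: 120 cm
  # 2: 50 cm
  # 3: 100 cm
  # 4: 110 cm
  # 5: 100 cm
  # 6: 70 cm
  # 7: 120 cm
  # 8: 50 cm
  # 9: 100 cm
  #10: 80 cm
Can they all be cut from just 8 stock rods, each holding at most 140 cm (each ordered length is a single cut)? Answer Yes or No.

Yes

A valid assignment using 8 stock rods:
  stock rod 1: 120 = 120
  stock rod 2: 120 = 120
  stock rod 3: 110 = 110
  stock rod 4: 100 = 100
  stock rod 5: 100 = 100
  stock rod 6: 100 = 100
  stock rod 7: 80 + 50 = 130
  stock rod 8: 70 + 50 = 120
Every load is within 140 cm, so 8 stock rods suffice.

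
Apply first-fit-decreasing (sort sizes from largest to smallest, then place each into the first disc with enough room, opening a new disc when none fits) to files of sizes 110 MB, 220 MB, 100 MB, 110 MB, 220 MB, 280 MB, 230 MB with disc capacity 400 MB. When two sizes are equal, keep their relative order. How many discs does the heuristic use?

Sorted descending: 280, 230, 220, 220, 110, 110, 100.
  280 → disc 1 (new)  [load 280/400]
  230 → disc 2 (new)  [load 230/400]
  220 → disc 3 (new)  [load 220/400]
  220 → disc 4 (new)  [load 220/400]
  110 → disc 1  [load 390/400]
  110 → disc 2  [load 340/400]
  100 → disc 3  [load 320/400]
4 discs opened.

4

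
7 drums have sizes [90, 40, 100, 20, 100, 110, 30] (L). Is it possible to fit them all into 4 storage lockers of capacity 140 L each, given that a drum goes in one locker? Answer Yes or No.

A valid assignment using 4 storage lockers:
  locker 1: 110 + 30 = 140
  locker 2: 100 + 40 = 140
  locker 3: 100 + 20 = 120
  locker 4: 90 = 90
Every load is within 140 L, so 4 storage lockers suffice.

Yes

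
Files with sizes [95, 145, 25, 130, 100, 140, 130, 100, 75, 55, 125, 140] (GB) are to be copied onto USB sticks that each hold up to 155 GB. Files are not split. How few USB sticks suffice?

10

Total = 145 + 140 + 140 + 130 + 130 + 125 + 100 + 100 + 95 + 75 + 55 + 25 = 1260 GB.
Lower bound: ⌈1260/155⌉ = 9 USB sticks.
A packing using 10 USB sticks:
  USB stick 1: 145 = 145
  USB stick 2: 140 = 140
  USB stick 3: 140 = 140
  USB stick 4: 130 + 25 = 155
  USB stick 5: 130 = 130
  USB stick 6: 125 = 125
  USB stick 7: 100 + 55 = 155
  USB stick 8: 100 = 100
  USB stick 9: 95 = 95
  USB stick 10: 75 = 75
No arrangement into 9 USB sticks stays within capacity, so 10 is optimal.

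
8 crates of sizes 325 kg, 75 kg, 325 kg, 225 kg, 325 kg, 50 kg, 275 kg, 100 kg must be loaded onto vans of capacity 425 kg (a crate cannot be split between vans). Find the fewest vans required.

Total = 325 + 325 + 325 + 275 + 225 + 100 + 75 + 50 = 1700 kg.
Lower bound: ⌈1700/425⌉ = 4 vans.
Also, 5 crates each exceed 425/2 kg, and no two of those can share a van, so at least 5 vans are needed.
A packing using 5 vans:
  van 1: 325 + 100 = 425
  van 2: 325 + 75 = 400
  van 3: 325 + 50 = 375
  van 4: 275 = 275
  van 5: 225 = 225
This matches the lower bound, so 5 is optimal.

5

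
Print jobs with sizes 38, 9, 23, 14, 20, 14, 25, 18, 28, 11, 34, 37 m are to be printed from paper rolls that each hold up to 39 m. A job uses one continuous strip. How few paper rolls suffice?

8

Total = 38 + 37 + 34 + 28 + 25 + 23 + 20 + 18 + 14 + 14 + 11 + 9 = 271 m.
Lower bound: ⌈271/39⌉ = 7 paper rolls.
A packing using 8 paper rolls:
  roll 1: 38 = 38
  roll 2: 37 = 37
  roll 3: 34 = 34
  roll 4: 28 + 11 = 39
  roll 5: 25 + 14 = 39
  roll 6: 23 + 14 = 37
  roll 7: 20 + 18 = 38
  roll 8: 9 = 9
No arrangement into 7 paper rolls stays within capacity, so 8 is optimal.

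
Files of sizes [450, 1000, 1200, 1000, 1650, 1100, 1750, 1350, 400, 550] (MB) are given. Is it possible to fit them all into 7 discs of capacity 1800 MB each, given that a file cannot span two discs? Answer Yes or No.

A valid assignment using 7 discs:
  disc 1: 1750 = 1750
  disc 2: 1650 = 1650
  disc 3: 1350 + 450 = 1800
  disc 4: 1200 + 550 = 1750
  disc 5: 1100 + 400 = 1500
  disc 6: 1000 = 1000
  disc 7: 1000 = 1000
Every load is within 1800 MB, so 7 discs suffice.

Yes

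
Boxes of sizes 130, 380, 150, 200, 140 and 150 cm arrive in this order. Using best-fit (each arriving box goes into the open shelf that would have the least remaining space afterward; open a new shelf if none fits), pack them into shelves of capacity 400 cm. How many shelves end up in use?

4

  130 → shelf 1 (new)  [load 130/400]
  380 → shelf 2 (new)  [load 380/400]
  150 → shelf 1  [load 280/400]
  200 → shelf 3 (new)  [load 200/400]
  140 → shelf 3  [load 340/400]
  150 → shelf 4 (new)  [load 150/400]
4 shelves opened.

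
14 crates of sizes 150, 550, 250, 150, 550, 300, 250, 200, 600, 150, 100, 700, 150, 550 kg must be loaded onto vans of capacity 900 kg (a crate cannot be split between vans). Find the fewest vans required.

6

Total = 700 + 600 + 550 + 550 + 550 + 300 + 250 + 250 + 200 + 150 + 150 + 150 + 150 + 100 = 4650 kg.
Lower bound: ⌈4650/900⌉ = 6 vans.
A packing using 6 vans:
  van 1: 700 + 200 = 900
  van 2: 600 + 300 = 900
  van 3: 550 + 250 + 100 = 900
  van 4: 550 + 250 = 800
  van 5: 550 + 150 + 150 = 850
  van 6: 150 + 150 = 300
This matches the lower bound, so 6 is optimal.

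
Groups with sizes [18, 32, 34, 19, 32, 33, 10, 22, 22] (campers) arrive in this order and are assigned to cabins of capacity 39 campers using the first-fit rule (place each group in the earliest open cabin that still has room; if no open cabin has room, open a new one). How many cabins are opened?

  18 → cabin 1 (new)  [load 18/39]
  32 → cabin 2 (new)  [load 32/39]
  34 → cabin 3 (new)  [load 34/39]
  19 → cabin 1  [load 37/39]
  32 → cabin 4 (new)  [load 32/39]
  33 → cabin 5 (new)  [load 33/39]
  10 → cabin 6 (new)  [load 10/39]
  22 → cabin 6  [load 32/39]
  22 → cabin 7 (new)  [load 22/39]
7 cabins opened.

7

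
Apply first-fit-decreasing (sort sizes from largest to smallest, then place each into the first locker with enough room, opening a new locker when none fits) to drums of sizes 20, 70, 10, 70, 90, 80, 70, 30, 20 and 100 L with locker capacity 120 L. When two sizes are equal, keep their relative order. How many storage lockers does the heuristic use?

Sorted descending: 100, 90, 80, 70, 70, 70, 30, 20, 20, 10.
  100 → locker 1 (new)  [load 100/120]
  90 → locker 2 (new)  [load 90/120]
  80 → locker 3 (new)  [load 80/120]
  70 → locker 4 (new)  [load 70/120]
  70 → locker 5 (new)  [load 70/120]
  70 → locker 6 (new)  [load 70/120]
  30 → locker 2  [load 120/120]
  20 → locker 1  [load 120/120]
  20 → locker 3  [load 100/120]
  10 → locker 3  [load 110/120]
6 storage lockers opened.

6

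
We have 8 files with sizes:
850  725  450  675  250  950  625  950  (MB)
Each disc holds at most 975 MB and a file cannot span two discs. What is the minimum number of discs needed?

Total = 950 + 950 + 850 + 725 + 675 + 625 + 450 + 250 = 5475 MB.
Lower bound: ⌈5475/975⌉ = 6 discs.
A packing using 7 discs:
  disc 1: 950 = 950
  disc 2: 950 = 950
  disc 3: 850 = 850
  disc 4: 725 + 250 = 975
  disc 5: 675 = 675
  disc 6: 625 = 625
  disc 7: 450 = 450
No arrangement into 6 discs stays within capacity, so 7 is optimal.

7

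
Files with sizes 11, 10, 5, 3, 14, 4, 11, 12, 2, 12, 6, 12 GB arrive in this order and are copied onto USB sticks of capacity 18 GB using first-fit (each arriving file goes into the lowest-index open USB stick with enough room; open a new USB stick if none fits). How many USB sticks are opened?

7

  11 → USB stick 1 (new)  [load 11/18]
  10 → USB stick 2 (new)  [load 10/18]
  5 → USB stick 1  [load 16/18]
  3 → USB stick 2  [load 13/18]
  14 → USB stick 3 (new)  [load 14/18]
  4 → USB stick 2  [load 17/18]
  11 → USB stick 4 (new)  [load 11/18]
  12 → USB stick 5 (new)  [load 12/18]
  2 → USB stick 1  [load 18/18]
  12 → USB stick 6 (new)  [load 12/18]
  6 → USB stick 4  [load 17/18]
  12 → USB stick 7 (new)  [load 12/18]
7 USB sticks opened.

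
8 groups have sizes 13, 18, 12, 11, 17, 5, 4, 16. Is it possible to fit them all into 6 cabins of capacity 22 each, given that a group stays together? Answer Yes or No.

A valid assignment using 6 cabins:
  cabin 1: 18 + 4 = 22
  cabin 2: 17 + 5 = 22
  cabin 3: 16 = 16
  cabin 4: 13 = 13
  cabin 5: 12 = 12
  cabin 6: 11 = 11
Every load is within 22, so 6 cabins suffice.

Yes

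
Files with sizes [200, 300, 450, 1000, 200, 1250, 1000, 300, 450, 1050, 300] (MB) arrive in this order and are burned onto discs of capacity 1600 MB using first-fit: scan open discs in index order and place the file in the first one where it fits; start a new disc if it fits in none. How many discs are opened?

  200 → disc 1 (new)  [load 200/1600]
  300 → disc 1  [load 500/1600]
  450 → disc 1  [load 950/1600]
  1000 → disc 2 (new)  [load 1000/1600]
  200 → disc 1  [load 1150/1600]
  1250 → disc 3 (new)  [load 1250/1600]
  1000 → disc 4 (new)  [load 1000/1600]
  300 → disc 1  [load 1450/1600]
  450 → disc 2  [load 1450/1600]
  1050 → disc 5 (new)  [load 1050/1600]
  300 → disc 3  [load 1550/1600]
5 discs opened.

5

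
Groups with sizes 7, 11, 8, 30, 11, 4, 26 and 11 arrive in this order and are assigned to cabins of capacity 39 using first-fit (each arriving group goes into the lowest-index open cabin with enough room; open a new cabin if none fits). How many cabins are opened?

3

  7 → cabin 1 (new)  [load 7/39]
  11 → cabin 1  [load 18/39]
  8 → cabin 1  [load 26/39]
  30 → cabin 2 (new)  [load 30/39]
  11 → cabin 1  [load 37/39]
  4 → cabin 2  [load 34/39]
  26 → cabin 3 (new)  [load 26/39]
  11 → cabin 3  [load 37/39]
3 cabins opened.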